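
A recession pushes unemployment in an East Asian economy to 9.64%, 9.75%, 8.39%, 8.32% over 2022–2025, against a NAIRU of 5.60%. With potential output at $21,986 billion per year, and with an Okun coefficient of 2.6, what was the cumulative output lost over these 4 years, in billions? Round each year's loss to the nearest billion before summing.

Year 2022: gap = -2.6 × (9.64 - 5.6) = -10.504%, loss ≈ 21986 × 10.504/100 ≈ 2309.
Year 2023: gap = -2.6 × (9.75 - 5.6) = -10.79%, loss ≈ 21986 × 10.79/100 ≈ 2372.
Year 2024: gap = -2.6 × (8.39 - 5.6) = -7.254%, loss ≈ 21986 × 7.254/100 ≈ 1595.
Year 2025: gap = -2.6 × (8.32 - 5.6) = -7.072%, loss ≈ 21986 × 7.072/100 ≈ 1555.
Total lost output = 2309 + 2372 + 1595 + 1555 = 7831 billion.

$7,831 billion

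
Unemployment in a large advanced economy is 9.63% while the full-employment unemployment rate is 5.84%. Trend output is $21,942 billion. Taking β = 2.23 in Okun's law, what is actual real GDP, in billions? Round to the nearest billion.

Unemployment gap = 9.63 - 5.84 = 3.79 points, so the output gap is -2.23 × 3.79 = -8.4517%.
Actual GDP = 21942 × (1 - 8.4517/100) = 21942 × 0.915483 ≈ 20088 billion.

$20,088 billion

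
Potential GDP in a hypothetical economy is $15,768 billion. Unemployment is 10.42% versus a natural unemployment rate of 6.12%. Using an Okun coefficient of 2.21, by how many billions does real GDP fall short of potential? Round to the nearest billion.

Output gap = -2.21 × (10.42 - 6.12) = -2.21 × 4.3 = -9.503%.
Actual GDP ≈ 15768 × 0.90497 ≈ 14270 billion, so the shortfall is 15768 - 14270 = 1498 billion.

$1,498 billion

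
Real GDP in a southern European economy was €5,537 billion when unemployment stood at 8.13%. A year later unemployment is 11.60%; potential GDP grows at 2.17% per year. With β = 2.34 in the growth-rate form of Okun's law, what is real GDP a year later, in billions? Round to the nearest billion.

Δu = 11.6 - 8.13 = 3.47 points.
Okun's law (growth form): g_Y = g_Y* - β × Δu = 2.17 - 2.34 × (3.47) = 2.17 - 8.1198 = -5.9498%.
Real GDP in the next year = 5537 × (1 - 5.9498/100) = 5537 × 0.940502 ≈ 5208 billion.

€5,208 billion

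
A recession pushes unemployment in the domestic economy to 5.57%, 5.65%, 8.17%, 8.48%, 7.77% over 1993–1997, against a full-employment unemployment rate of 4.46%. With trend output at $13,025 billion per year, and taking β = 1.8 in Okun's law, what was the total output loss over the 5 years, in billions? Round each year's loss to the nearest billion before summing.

Year 1993: gap = -1.8 × (5.57 - 4.46) = -1.998%, loss ≈ 13025 × 1.998/100 ≈ 260.
Year 1994: gap = -1.8 × (5.65 - 4.46) = -2.142%, loss ≈ 13025 × 2.142/100 ≈ 279.
Year 1995: gap = -1.8 × (8.17 - 4.46) = -6.678%, loss ≈ 13025 × 6.678/100 ≈ 870.
Year 1996: gap = -1.8 × (8.48 - 4.46) = -7.236%, loss ≈ 13025 × 7.236/100 ≈ 942.
Year 1997: gap = -1.8 × (7.77 - 4.46) = -5.958%, loss ≈ 13025 × 5.958/100 ≈ 776.
Total lost output = 260 + 279 + 870 + 942 + 776 = 3127 billion.

$3,127 billion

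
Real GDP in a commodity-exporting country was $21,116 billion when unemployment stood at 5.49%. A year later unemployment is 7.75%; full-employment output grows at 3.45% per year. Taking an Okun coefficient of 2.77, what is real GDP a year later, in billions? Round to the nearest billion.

Δu = 7.75 - 5.49 = 2.26 points.
Okun's law (growth form): g_Y = g_Y* - β × Δu = 3.45 - 2.77 × (2.26) = 3.45 - 6.2602 = -2.8102%.
Real GDP in the next year = 21116 × (1 - 2.8102/100) = 21116 × 0.971898 ≈ 20523 billion.

$20,523 billion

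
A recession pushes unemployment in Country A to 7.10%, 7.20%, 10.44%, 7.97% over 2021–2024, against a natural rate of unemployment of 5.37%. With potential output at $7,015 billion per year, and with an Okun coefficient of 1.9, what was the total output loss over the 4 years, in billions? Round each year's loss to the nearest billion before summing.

$1,498 billion

Year 2021: gap = -1.9 × (7.1 - 5.37) = -3.287%, loss ≈ 7015 × 3.287/100 ≈ 231.
Year 2022: gap = -1.9 × (7.2 - 5.37) = -3.477%, loss ≈ 7015 × 3.477/100 ≈ 244.
Year 2023: gap = -1.9 × (10.44 - 5.37) = -9.633%, loss ≈ 7015 × 9.633/100 ≈ 676.
Year 2024: gap = -1.9 × (7.97 - 5.37) = -4.94%, loss ≈ 7015 × 4.94/100 ≈ 347.
Total lost output = 231 + 244 + 676 + 347 = 1498 billion.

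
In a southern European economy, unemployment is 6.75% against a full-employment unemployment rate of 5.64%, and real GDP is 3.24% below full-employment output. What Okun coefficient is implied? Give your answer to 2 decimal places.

Okun's law: output gap = -β × (u - u*).
-3.24 = -β × (6.75 - 5.64) = -β × 1.11, so β = 3.24/1.11 = 2.92.

β ≈ 2.92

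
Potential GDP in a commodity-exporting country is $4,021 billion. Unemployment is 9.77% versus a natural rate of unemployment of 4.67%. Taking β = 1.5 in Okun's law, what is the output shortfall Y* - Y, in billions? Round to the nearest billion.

Output gap = -1.5 × (9.77 - 4.67) = -1.5 × 5.1 = -7.65%.
Actual GDP ≈ 4021 × 0.9235 ≈ 3713 billion, so the shortfall is 4021 - 3713 = 308 billion.

$308 billion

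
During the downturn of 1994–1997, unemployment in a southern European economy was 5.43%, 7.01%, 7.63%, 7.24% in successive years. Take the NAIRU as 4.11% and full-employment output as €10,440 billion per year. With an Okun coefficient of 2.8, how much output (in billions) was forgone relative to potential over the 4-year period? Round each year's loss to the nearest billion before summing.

€3,178 billion

Year 1994: gap = -2.8 × (5.43 - 4.11) = -3.696%, loss ≈ 10440 × 3.696/100 ≈ 386.
Year 1995: gap = -2.8 × (7.01 - 4.11) = -8.12%, loss ≈ 10440 × 8.12/100 ≈ 848.
Year 1996: gap = -2.8 × (7.63 - 4.11) = -9.856%, loss ≈ 10440 × 9.856/100 ≈ 1029.
Year 1997: gap = -2.8 × (7.24 - 4.11) = -8.764%, loss ≈ 10440 × 8.764/100 ≈ 915.
Total lost output = 386 + 848 + 1029 + 915 = 3178 billion.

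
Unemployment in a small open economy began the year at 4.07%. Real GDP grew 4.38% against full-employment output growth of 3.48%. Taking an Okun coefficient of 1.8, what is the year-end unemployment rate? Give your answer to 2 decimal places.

Growth-rate Okun's law: g_Y = g_Y* - β × Δu, so Δu = (g_Y* - g_Y)/β.
Δu = (3.48 - 4.38)/1.8 = -0.9/1.8 = -0.50 percentage points.
Year-end unemployment = 4.07 - 0.5 = 3.57%.

3.57%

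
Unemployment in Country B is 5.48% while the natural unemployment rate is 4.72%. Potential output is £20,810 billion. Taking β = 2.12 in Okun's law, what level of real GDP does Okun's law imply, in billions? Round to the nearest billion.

£20,475 billion

Unemployment gap = 5.48 - 4.72 = 0.76 points, so the output gap is -2.12 × 0.76 = -1.6112%.
Actual GDP = 20810 × (1 - 1.6112/100) = 20810 × 0.983888 ≈ 20475 billion.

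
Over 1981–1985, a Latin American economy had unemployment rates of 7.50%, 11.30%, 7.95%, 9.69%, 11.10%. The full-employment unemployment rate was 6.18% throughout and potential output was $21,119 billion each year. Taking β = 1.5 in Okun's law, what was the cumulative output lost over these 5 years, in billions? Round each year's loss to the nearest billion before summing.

$5,272 billion

Year 1981: gap = -1.5 × (7.5 - 6.18) = -1.98%, loss ≈ 21119 × 1.98/100 ≈ 418.
Year 1982: gap = -1.5 × (11.3 - 6.18) = -7.68%, loss ≈ 21119 × 7.68/100 ≈ 1622.
Year 1983: gap = -1.5 × (7.95 - 6.18) = -2.655%, loss ≈ 21119 × 2.655/100 ≈ 561.
Year 1984: gap = -1.5 × (9.69 - 6.18) = -5.265%, loss ≈ 21119 × 5.265/100 ≈ 1112.
Year 1985: gap = -1.5 × (11.1 - 6.18) = -7.38%, loss ≈ 21119 × 7.38/100 ≈ 1559.
Total lost output = 418 + 1622 + 561 + 1112 + 1559 = 5272 billion.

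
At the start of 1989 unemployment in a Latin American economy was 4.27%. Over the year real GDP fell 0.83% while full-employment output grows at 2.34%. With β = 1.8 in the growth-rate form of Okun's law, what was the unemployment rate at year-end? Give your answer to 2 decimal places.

6.03%

Growth-rate Okun's law: g_Y = g_Y* - β × Δu, so Δu = (g_Y* - g_Y)/β.
Δu = (2.34 + 0.83)/1.8 = 3.17/1.8 = 1.76 percentage points.
Year-end unemployment = 4.27 + 1.76 = 6.03%.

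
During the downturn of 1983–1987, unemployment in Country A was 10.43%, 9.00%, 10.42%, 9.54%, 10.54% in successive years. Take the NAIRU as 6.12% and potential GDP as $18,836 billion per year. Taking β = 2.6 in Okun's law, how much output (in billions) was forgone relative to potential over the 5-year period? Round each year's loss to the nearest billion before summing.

Year 1983: gap = -2.6 × (10.43 - 6.12) = -11.206%, loss ≈ 18836 × 11.206/100 ≈ 2111.
Year 1984: gap = -2.6 × (9 - 6.12) = -7.488%, loss ≈ 18836 × 7.488/100 ≈ 1410.
Year 1985: gap = -2.6 × (10.42 - 6.12) = -11.18%, loss ≈ 18836 × 11.18/100 ≈ 2106.
Year 1986: gap = -2.6 × (9.54 - 6.12) = -8.892%, loss ≈ 18836 × 8.892/100 ≈ 1675.
Year 1987: gap = -2.6 × (10.54 - 6.12) = -11.492%, loss ≈ 18836 × 11.492/100 ≈ 2165.
Total lost output = 2111 + 1410 + 2106 + 1675 + 2165 = 9467 billion.

$9,467 billion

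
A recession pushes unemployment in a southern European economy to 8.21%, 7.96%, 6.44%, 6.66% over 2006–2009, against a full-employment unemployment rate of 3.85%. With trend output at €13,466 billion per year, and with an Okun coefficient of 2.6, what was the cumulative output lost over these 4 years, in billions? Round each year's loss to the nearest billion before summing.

Year 2006: gap = -2.6 × (8.21 - 3.85) = -11.336%, loss ≈ 13466 × 11.336/100 ≈ 1527.
Year 2007: gap = -2.6 × (7.96 - 3.85) = -10.686%, loss ≈ 13466 × 10.686/100 ≈ 1439.
Year 2008: gap = -2.6 × (6.44 - 3.85) = -6.734%, loss ≈ 13466 × 6.734/100 ≈ 907.
Year 2009: gap = -2.6 × (6.66 - 3.85) = -7.306%, loss ≈ 13466 × 7.306/100 ≈ 984.
Total lost output = 1527 + 1439 + 907 + 984 = 4857 billion.

€4,857 billion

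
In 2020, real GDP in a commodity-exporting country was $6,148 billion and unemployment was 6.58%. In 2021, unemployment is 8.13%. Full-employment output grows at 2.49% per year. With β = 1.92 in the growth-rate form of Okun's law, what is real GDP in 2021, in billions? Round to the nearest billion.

Δu = 8.13 - 6.58 = 1.55 points.
Okun's law (growth form): g_Y = g_Y* - β × Δu = 2.49 - 1.92 × (1.55) = 2.49 - 2.976 = -0.486%.
Real GDP in the next year = 6148 × (1 - 0.486/100) = 6148 × 0.99514 ≈ 6118 billion.

$6,118 billion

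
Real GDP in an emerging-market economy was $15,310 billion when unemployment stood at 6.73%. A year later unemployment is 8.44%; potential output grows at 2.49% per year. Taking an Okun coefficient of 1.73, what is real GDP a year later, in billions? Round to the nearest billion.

Δu = 8.44 - 6.73 = 1.71 points.
Okun's law (growth form): g_Y = g_Y* - β × Δu = 2.49 - 1.73 × (1.71) = 2.49 - 2.9583 = -0.4683%.
Real GDP in the next year = 15310 × (1 - 0.4683/100) = 15310 × 0.995317 ≈ 15238 billion.

$15,238 billion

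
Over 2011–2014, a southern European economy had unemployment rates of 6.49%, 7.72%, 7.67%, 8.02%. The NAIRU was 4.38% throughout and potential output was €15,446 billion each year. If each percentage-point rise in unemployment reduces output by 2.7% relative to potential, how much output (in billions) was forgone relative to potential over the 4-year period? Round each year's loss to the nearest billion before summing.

€5,163 billion

Year 2011: gap = -2.7 × (6.49 - 4.38) = -5.697%, loss ≈ 15446 × 5.697/100 ≈ 880.
Year 2012: gap = -2.7 × (7.72 - 4.38) = -9.018%, loss ≈ 15446 × 9.018/100 ≈ 1393.
Year 2013: gap = -2.7 × (7.67 - 4.38) = -8.883%, loss ≈ 15446 × 8.883/100 ≈ 1372.
Year 2014: gap = -2.7 × (8.02 - 4.38) = -9.828%, loss ≈ 15446 × 9.828/100 ≈ 1518.
Total lost output = 880 + 1393 + 1372 + 1518 = 5163 billion.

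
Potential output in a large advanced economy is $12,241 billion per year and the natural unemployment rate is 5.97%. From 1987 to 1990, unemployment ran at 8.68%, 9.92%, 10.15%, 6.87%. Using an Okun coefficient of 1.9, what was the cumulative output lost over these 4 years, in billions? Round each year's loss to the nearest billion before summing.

$2,730 billion

Year 1987: gap = -1.9 × (8.68 - 5.97) = -5.149%, loss ≈ 12241 × 5.149/100 ≈ 630.
Year 1988: gap = -1.9 × (9.92 - 5.97) = -7.505%, loss ≈ 12241 × 7.505/100 ≈ 919.
Year 1989: gap = -1.9 × (10.15 - 5.97) = -7.942%, loss ≈ 12241 × 7.942/100 ≈ 972.
Year 1990: gap = -1.9 × (6.87 - 5.97) = -1.71%, loss ≈ 12241 × 1.71/100 ≈ 209.
Total lost output = 630 + 919 + 972 + 209 = 2730 billion.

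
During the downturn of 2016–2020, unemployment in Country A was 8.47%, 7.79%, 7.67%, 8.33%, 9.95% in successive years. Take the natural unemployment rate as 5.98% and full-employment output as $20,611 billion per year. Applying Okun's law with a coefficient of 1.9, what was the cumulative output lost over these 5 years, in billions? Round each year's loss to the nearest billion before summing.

$4,821 billion

Year 2016: gap = -1.9 × (8.47 - 5.98) = -4.731%, loss ≈ 20611 × 4.731/100 ≈ 975.
Year 2017: gap = -1.9 × (7.79 - 5.98) = -3.439%, loss ≈ 20611 × 3.439/100 ≈ 709.
Year 2018: gap = -1.9 × (7.67 - 5.98) = -3.211%, loss ≈ 20611 × 3.211/100 ≈ 662.
Year 2019: gap = -1.9 × (8.33 - 5.98) = -4.465%, loss ≈ 20611 × 4.465/100 ≈ 920.
Year 2020: gap = -1.9 × (9.95 - 5.98) = -7.543%, loss ≈ 20611 × 7.543/100 ≈ 1555.
Total lost output = 975 + 709 + 662 + 920 + 1555 = 4821 billion.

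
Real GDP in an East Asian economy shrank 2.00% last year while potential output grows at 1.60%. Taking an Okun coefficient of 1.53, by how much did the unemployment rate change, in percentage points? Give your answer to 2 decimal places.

Growth-rate Okun's law: g_Y = g_Y* - β × Δu, so Δu = (g_Y* - g_Y)/β.
Δu = (1.6 + 2)/1.53 = 3.6/1.53 = 2.35 percentage points.

2.35 percentage points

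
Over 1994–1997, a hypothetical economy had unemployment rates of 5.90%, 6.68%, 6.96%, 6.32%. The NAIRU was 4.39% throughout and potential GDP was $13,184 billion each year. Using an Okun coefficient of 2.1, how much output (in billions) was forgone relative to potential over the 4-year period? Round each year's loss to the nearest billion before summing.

Year 1994: gap = -2.1 × (5.9 - 4.39) = -3.171%, loss ≈ 13184 × 3.171/100 ≈ 418.
Year 1995: gap = -2.1 × (6.68 - 4.39) = -4.809%, loss ≈ 13184 × 4.809/100 ≈ 634.
Year 1996: gap = -2.1 × (6.96 - 4.39) = -5.397%, loss ≈ 13184 × 5.397/100 ≈ 712.
Year 1997: gap = -2.1 × (6.32 - 4.39) = -4.053%, loss ≈ 13184 × 4.053/100 ≈ 534.
Total lost output = 418 + 634 + 712 + 534 = 2298 billion.

$2,298 billion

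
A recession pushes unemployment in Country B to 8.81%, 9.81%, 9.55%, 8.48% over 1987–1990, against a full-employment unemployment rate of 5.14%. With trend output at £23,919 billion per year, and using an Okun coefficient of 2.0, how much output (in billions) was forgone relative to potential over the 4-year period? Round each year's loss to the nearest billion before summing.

Year 1987: gap = -2.0 × (8.81 - 5.14) = -7.34%, loss ≈ 23919 × 7.34/100 ≈ 1756.
Year 1988: gap = -2.0 × (9.81 - 5.14) = -9.34%, loss ≈ 23919 × 9.34/100 ≈ 2234.
Year 1989: gap = -2.0 × (9.55 - 5.14) = -8.82%, loss ≈ 23919 × 8.82/100 ≈ 2110.
Year 1990: gap = -2.0 × (8.48 - 5.14) = -6.68%, loss ≈ 23919 × 6.68/100 ≈ 1598.
Total lost output = 1756 + 2234 + 2110 + 1598 = 7698 billion.

£7,698 billion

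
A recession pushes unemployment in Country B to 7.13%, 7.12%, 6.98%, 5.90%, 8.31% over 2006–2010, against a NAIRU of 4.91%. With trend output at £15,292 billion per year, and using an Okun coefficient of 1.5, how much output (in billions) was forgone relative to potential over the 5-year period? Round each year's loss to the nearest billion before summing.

Year 2006: gap = -1.5 × (7.13 - 4.91) = -3.33%, loss ≈ 15292 × 3.33/100 ≈ 509.
Year 2007: gap = -1.5 × (7.12 - 4.91) = -3.315%, loss ≈ 15292 × 3.315/100 ≈ 507.
Year 2008: gap = -1.5 × (6.98 - 4.91) = -3.105%, loss ≈ 15292 × 3.105/100 ≈ 475.
Year 2009: gap = -1.5 × (5.9 - 4.91) = -1.485%, loss ≈ 15292 × 1.485/100 ≈ 227.
Year 2010: gap = -1.5 × (8.31 - 4.91) = -5.1%, loss ≈ 15292 × 5.1/100 ≈ 780.
Total lost output = 509 + 507 + 475 + 227 + 780 = 2498 billion.

£2,498 billion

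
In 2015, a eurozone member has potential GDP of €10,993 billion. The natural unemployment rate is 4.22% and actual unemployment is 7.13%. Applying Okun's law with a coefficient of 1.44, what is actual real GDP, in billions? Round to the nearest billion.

Unemployment gap = 7.13 - 4.22 = 2.91 points, so the output gap is -1.44 × 2.91 = -4.1904%.
Actual GDP = 10993 × (1 - 4.1904/100) = 10993 × 0.958096 ≈ 10532 billion.

€10,532 billion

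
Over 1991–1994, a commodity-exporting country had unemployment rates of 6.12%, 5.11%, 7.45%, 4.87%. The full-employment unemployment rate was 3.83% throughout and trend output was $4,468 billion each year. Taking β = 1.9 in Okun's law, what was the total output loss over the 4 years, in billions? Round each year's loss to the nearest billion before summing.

Year 1991: gap = -1.9 × (6.12 - 3.83) = -4.351%, loss ≈ 4468 × 4.351/100 ≈ 194.
Year 1992: gap = -1.9 × (5.11 - 3.83) = -2.432%, loss ≈ 4468 × 2.432/100 ≈ 109.
Year 1993: gap = -1.9 × (7.45 - 3.83) = -6.878%, loss ≈ 4468 × 6.878/100 ≈ 307.
Year 1994: gap = -1.9 × (4.87 - 3.83) = -1.976%, loss ≈ 4468 × 1.976/100 ≈ 88.
Total lost output = 194 + 109 + 307 + 88 = 698 billion.

$698 billion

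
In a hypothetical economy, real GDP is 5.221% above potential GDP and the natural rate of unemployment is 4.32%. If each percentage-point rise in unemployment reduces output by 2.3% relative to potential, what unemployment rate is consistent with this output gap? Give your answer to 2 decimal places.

From Okun's law, u - u* = -(output gap)/β = -(5.221)/2.3 = -2.27 points.
So u = 4.32 - 2.27 = 2.05%.

2.05%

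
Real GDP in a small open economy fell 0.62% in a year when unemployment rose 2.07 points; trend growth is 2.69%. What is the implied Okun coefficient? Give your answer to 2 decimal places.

β ≈ 1.60

Growth form: g_Y = g_Y* - β × Δu, so β = (g_Y* - g_Y)/Δu.
β = (2.69 + 0.62)/2.07 = 3.31/2.07 = 1.60.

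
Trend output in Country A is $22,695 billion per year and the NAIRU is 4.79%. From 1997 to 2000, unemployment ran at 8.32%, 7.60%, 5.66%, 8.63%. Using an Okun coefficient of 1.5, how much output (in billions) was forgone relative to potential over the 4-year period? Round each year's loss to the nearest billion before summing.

Year 1997: gap = -1.5 × (8.32 - 4.79) = -5.295%, loss ≈ 22695 × 5.295/100 ≈ 1202.
Year 1998: gap = -1.5 × (7.6 - 4.79) = -4.215%, loss ≈ 22695 × 4.215/100 ≈ 957.
Year 1999: gap = -1.5 × (5.66 - 4.79) = -1.305%, loss ≈ 22695 × 1.305/100 ≈ 296.
Year 2000: gap = -1.5 × (8.63 - 4.79) = -5.76%, loss ≈ 22695 × 5.76/100 ≈ 1307.
Total lost output = 1202 + 957 + 296 + 1307 = 3762 billion.

$3,762 billion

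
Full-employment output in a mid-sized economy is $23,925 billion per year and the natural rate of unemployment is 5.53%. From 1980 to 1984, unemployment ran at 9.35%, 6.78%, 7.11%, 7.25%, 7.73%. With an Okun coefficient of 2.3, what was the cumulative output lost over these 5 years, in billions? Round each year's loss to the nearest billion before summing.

Year 1980: gap = -2.3 × (9.35 - 5.53) = -8.786%, loss ≈ 23925 × 8.786/100 ≈ 2102.
Year 1981: gap = -2.3 × (6.78 - 5.53) = -2.875%, loss ≈ 23925 × 2.875/100 ≈ 688.
Year 1982: gap = -2.3 × (7.11 - 5.53) = -3.634%, loss ≈ 23925 × 3.634/100 ≈ 869.
Year 1983: gap = -2.3 × (7.25 - 5.53) = -3.956%, loss ≈ 23925 × 3.956/100 ≈ 946.
Year 1984: gap = -2.3 × (7.73 - 5.53) = -5.06%, loss ≈ 23925 × 5.06/100 ≈ 1211.
Total lost output = 2102 + 688 + 869 + 946 + 1211 = 5816 billion.

$5,816 billion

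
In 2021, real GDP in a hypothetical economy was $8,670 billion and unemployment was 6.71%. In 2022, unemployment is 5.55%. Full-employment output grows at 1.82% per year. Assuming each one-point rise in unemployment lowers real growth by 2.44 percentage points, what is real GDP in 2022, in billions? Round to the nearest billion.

Δu = 5.55 - 6.71 = -1.16 points.
Okun's law (growth form): g_Y = g_Y* - β × Δu = 1.82 - 2.44 × (-1.16) = 1.82 + 2.8304 = 4.6504%.
Real GDP in the next year = 8670 × (1 + 4.6504/100) = 8670 × 1.046504 ≈ 9073 billion.

$9,073 billion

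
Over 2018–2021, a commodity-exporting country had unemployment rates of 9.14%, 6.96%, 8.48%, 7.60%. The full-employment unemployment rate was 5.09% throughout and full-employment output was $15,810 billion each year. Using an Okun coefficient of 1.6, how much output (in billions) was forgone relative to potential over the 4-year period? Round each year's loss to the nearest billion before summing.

$2,990 billion

Year 2018: gap = -1.6 × (9.14 - 5.09) = -6.48%, loss ≈ 15810 × 6.48/100 ≈ 1024.
Year 2019: gap = -1.6 × (6.96 - 5.09) = -2.992%, loss ≈ 15810 × 2.992/100 ≈ 473.
Year 2020: gap = -1.6 × (8.48 - 5.09) = -5.424%, loss ≈ 15810 × 5.424/100 ≈ 858.
Year 2021: gap = -1.6 × (7.6 - 5.09) = -4.016%, loss ≈ 15810 × 4.016/100 ≈ 635.
Total lost output = 1024 + 473 + 858 + 635 = 2990 billion.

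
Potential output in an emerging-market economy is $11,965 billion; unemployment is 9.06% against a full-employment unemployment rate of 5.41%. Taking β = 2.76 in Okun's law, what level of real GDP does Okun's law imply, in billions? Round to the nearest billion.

Unemployment gap = 9.06 - 5.41 = 3.65 points, so the output gap is -2.76 × 3.65 = -10.074%.
Actual GDP = 11965 × (1 - 10.074/100) = 11965 × 0.89926 ≈ 10760 billion.

$10,760 billion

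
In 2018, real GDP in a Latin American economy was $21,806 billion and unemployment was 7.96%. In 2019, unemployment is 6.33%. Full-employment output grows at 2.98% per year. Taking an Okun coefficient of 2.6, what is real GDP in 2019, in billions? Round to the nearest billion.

Δu = 6.33 - 7.96 = -1.63 points.
Okun's law (growth form): g_Y = g_Y* - β × Δu = 2.98 - 2.6 × (-1.63) = 2.98 + 4.238 = 7.218%.
Real GDP in the next year = 21806 × (1 + 7.218/100) = 21806 × 1.07218 ≈ 23380 billion.

$23,380 billion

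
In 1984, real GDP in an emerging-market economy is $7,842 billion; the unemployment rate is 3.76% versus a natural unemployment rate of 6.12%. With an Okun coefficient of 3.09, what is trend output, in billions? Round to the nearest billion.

Unemployment gap = 3.76 - 6.12 = -2.36 points, so output gap = -3.09 × (-2.36) = 7.2924%.
Since Y = Y* × (1 + gap/100), Y* = 7842/1.072924 ≈ 7309 billion.

$7,309 billion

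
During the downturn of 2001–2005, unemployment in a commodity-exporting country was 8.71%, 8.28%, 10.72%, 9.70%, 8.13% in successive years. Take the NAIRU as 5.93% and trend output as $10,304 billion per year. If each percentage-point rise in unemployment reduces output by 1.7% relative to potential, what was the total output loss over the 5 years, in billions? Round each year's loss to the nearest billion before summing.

$2,783 billion

Year 2001: gap = -1.7 × (8.71 - 5.93) = -4.726%, loss ≈ 10304 × 4.726/100 ≈ 487.
Year 2002: gap = -1.7 × (8.28 - 5.93) = -3.995%, loss ≈ 10304 × 3.995/100 ≈ 412.
Year 2003: gap = -1.7 × (10.72 - 5.93) = -8.143%, loss ≈ 10304 × 8.143/100 ≈ 839.
Year 2004: gap = -1.7 × (9.7 - 5.93) = -6.409%, loss ≈ 10304 × 6.409/100 ≈ 660.
Year 2005: gap = -1.7 × (8.13 - 5.93) = -3.74%, loss ≈ 10304 × 3.74/100 ≈ 385.
Total lost output = 487 + 412 + 839 + 660 + 385 = 2783 billion.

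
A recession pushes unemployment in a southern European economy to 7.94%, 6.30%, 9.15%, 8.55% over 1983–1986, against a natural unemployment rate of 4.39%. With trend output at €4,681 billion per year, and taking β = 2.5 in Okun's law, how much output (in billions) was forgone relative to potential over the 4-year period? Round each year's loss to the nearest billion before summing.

Year 1983: gap = -2.5 × (7.94 - 4.39) = -8.875%, loss ≈ 4681 × 8.875/100 ≈ 415.
Year 1984: gap = -2.5 × (6.3 - 4.39) = -4.775%, loss ≈ 4681 × 4.775/100 ≈ 224.
Year 1985: gap = -2.5 × (9.15 - 4.39) = -11.9%, loss ≈ 4681 × 11.9/100 ≈ 557.
Year 1986: gap = -2.5 × (8.55 - 4.39) = -10.4%, loss ≈ 4681 × 10.4/100 ≈ 487.
Total lost output = 415 + 224 + 557 + 487 = 1683 billion.

€1,683 billion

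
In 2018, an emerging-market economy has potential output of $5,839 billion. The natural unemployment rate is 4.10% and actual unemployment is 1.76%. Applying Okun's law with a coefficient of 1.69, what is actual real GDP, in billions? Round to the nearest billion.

Unemployment gap = 1.76 - 4.1 = -2.34 points, so the output gap is -1.69 × (-2.34) = 3.9546%.
Actual GDP = 5839 × (1 + 3.9546/100) = 5839 × 1.039546 ≈ 6070 billion.

$6,070 billion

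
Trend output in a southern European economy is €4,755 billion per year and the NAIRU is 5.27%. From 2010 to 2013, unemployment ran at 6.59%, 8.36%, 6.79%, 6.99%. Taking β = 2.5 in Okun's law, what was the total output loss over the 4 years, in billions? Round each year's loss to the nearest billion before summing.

€909 billion

Year 2010: gap = -2.5 × (6.59 - 5.27) = -3.3%, loss ≈ 4755 × 3.3/100 ≈ 157.
Year 2011: gap = -2.5 × (8.36 - 5.27) = -7.725%, loss ≈ 4755 × 7.725/100 ≈ 367.
Year 2012: gap = -2.5 × (6.79 - 5.27) = -3.8%, loss ≈ 4755 × 3.8/100 ≈ 181.
Year 2013: gap = -2.5 × (6.99 - 5.27) = -4.3%, loss ≈ 4755 × 4.3/100 ≈ 204.
Total lost output = 157 + 367 + 181 + 204 = 909 billion.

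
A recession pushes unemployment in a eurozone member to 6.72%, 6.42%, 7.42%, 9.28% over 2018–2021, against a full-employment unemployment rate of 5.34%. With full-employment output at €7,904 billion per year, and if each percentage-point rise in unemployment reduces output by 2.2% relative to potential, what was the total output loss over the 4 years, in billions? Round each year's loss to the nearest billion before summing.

€1,475 billion

Year 2018: gap = -2.2 × (6.72 - 5.34) = -3.036%, loss ≈ 7904 × 3.036/100 ≈ 240.
Year 2019: gap = -2.2 × (6.42 - 5.34) = -2.376%, loss ≈ 7904 × 2.376/100 ≈ 188.
Year 2020: gap = -2.2 × (7.42 - 5.34) = -4.576%, loss ≈ 7904 × 4.576/100 ≈ 362.
Year 2021: gap = -2.2 × (9.28 - 5.34) = -8.668%, loss ≈ 7904 × 8.668/100 ≈ 685.
Total lost output = 240 + 188 + 362 + 685 = 1475 billion.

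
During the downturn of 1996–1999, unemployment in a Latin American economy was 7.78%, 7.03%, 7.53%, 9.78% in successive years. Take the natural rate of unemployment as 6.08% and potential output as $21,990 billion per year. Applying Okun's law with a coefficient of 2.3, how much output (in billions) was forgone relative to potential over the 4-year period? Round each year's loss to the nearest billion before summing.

Year 1996: gap = -2.3 × (7.78 - 6.08) = -3.91%, loss ≈ 21990 × 3.91/100 ≈ 860.
Year 1997: gap = -2.3 × (7.03 - 6.08) = -2.185%, loss ≈ 21990 × 2.185/100 ≈ 480.
Year 1998: gap = -2.3 × (7.53 - 6.08) = -3.335%, loss ≈ 21990 × 3.335/100 ≈ 733.
Year 1999: gap = -2.3 × (9.78 - 6.08) = -8.51%, loss ≈ 21990 × 8.51/100 ≈ 1871.
Total lost output = 860 + 480 + 733 + 1871 = 3944 billion.

$3,944 billion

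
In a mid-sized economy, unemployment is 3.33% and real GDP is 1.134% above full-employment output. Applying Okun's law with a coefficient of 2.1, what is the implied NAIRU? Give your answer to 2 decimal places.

From Okun's law, u - u* = -(output gap)/β = -(1.134)/2.1 = -0.54 points.
So u* = 3.33 + 0.54 = 3.87%.

3.87%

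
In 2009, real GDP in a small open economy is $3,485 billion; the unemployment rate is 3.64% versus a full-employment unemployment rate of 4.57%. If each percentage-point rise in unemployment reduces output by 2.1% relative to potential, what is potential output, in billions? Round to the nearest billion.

$3,418 billion

Unemployment gap = 3.64 - 4.57 = -0.93 points, so output gap = -2.1 × (-0.93) = 1.953%.
Since Y = Y* × (1 + gap/100), Y* = 3485/1.01953 ≈ 3418 billion.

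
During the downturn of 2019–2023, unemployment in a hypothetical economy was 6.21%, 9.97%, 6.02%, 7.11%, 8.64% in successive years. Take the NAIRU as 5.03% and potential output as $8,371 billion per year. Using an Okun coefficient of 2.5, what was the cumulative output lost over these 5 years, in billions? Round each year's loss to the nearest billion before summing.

Year 2019: gap = -2.5 × (6.21 - 5.03) = -2.95%, loss ≈ 8371 × 2.95/100 ≈ 247.
Year 2020: gap = -2.5 × (9.97 - 5.03) = -12.35%, loss ≈ 8371 × 12.35/100 ≈ 1034.
Year 2021: gap = -2.5 × (6.02 - 5.03) = -2.475%, loss ≈ 8371 × 2.475/100 ≈ 207.
Year 2022: gap = -2.5 × (7.11 - 5.03) = -5.2%, loss ≈ 8371 × 5.2/100 ≈ 435.
Year 2023: gap = -2.5 × (8.64 - 5.03) = -9.025%, loss ≈ 8371 × 9.025/100 ≈ 755.
Total lost output = 247 + 1034 + 207 + 435 + 755 = 2678 billion.

$2,678 billion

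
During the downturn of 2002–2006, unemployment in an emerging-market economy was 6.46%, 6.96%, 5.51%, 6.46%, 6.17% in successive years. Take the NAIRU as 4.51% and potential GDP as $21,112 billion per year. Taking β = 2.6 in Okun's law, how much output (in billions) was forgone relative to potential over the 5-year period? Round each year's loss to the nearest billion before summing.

Year 2002: gap = -2.6 × (6.46 - 4.51) = -5.07%, loss ≈ 21112 × 5.07/100 ≈ 1070.
Year 2003: gap = -2.6 × (6.96 - 4.51) = -6.37%, loss ≈ 21112 × 6.37/100 ≈ 1345.
Year 2004: gap = -2.6 × (5.51 - 4.51) = -2.6%, loss ≈ 21112 × 2.6/100 ≈ 549.
Year 2005: gap = -2.6 × (6.46 - 4.51) = -5.07%, loss ≈ 21112 × 5.07/100 ≈ 1070.
Year 2006: gap = -2.6 × (6.17 - 4.51) = -4.316%, loss ≈ 21112 × 4.316/100 ≈ 911.
Total lost output = 1070 + 1345 + 549 + 1070 + 911 = 4945 billion.

$4,945 billion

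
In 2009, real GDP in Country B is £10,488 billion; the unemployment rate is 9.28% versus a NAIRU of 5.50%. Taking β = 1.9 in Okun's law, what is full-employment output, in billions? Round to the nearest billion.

Unemployment gap = 9.28 - 5.5 = 3.78 points, so output gap = -1.9 × 3.78 = -7.182%.
Since Y = Y* × (1 + gap/100), Y* = 10488/0.92818 ≈ 11300 billion.

£11,300 billion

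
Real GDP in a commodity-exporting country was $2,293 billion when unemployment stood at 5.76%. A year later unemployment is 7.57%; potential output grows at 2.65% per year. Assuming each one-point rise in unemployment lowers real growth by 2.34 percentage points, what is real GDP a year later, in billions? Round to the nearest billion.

$2,257 billion

Δu = 7.57 - 5.76 = 1.81 points.
Okun's law (growth form): g_Y = g_Y* - β × Δu = 2.65 - 2.34 × (1.81) = 2.65 - 4.2354 = -1.5854%.
Real GDP in the next year = 2293 × (1 - 1.5854/100) = 2293 × 0.984146 ≈ 2257 billion.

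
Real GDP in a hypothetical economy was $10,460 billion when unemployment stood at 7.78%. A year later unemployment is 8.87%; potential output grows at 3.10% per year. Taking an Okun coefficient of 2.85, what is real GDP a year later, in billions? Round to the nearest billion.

Δu = 8.87 - 7.78 = 1.09 points.
Okun's law (growth form): g_Y = g_Y* - β × Δu = 3.10 - 2.85 × (1.09) = 3.1 - 3.1065 = -0.0065%.
Real GDP in the next year = 10460 × (1 - 0.0065/100) = 10460 × 0.999935 ≈ 10459 billion.

$10,459 billion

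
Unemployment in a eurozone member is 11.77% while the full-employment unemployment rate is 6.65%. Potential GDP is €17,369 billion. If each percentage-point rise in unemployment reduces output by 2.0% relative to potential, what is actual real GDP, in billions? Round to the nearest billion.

Unemployment gap = 11.77 - 6.65 = 5.12 points, so the output gap is -2 × 5.12 = -10.24%.
Actual GDP = 17369 × (1 - 10.24/100) = 17369 × 0.8976 ≈ 15590 billion.

€15,590 billion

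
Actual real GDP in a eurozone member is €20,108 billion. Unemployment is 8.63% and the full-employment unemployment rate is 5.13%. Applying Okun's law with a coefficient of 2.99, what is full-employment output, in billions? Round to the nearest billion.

€22,458 billion

Unemployment gap = 8.63 - 5.13 = 3.5 points, so output gap = -2.99 × 3.5 = -10.465%.
Since Y = Y* × (1 + gap/100), Y* = 20108/0.89535 ≈ 22458 billion.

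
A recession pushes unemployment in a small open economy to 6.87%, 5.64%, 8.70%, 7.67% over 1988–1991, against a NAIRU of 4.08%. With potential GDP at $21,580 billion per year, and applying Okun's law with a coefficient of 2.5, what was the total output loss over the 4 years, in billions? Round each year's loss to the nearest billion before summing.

Year 1988: gap = -2.5 × (6.87 - 4.08) = -6.975%, loss ≈ 21580 × 6.975/100 ≈ 1505.
Year 1989: gap = -2.5 × (5.64 - 4.08) = -3.9%, loss ≈ 21580 × 3.9/100 ≈ 842.
Year 1990: gap = -2.5 × (8.7 - 4.08) = -11.55%, loss ≈ 21580 × 11.55/100 ≈ 2492.
Year 1991: gap = -2.5 × (7.67 - 4.08) = -8.975%, loss ≈ 21580 × 8.975/100 ≈ 1937.
Total lost output = 1505 + 842 + 2492 + 1937 = 6776 billion.

$6,776 billion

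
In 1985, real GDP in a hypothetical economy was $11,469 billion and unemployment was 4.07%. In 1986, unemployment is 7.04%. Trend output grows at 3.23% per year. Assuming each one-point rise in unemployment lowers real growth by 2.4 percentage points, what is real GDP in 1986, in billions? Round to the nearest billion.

$11,022 billion

Δu = 7.04 - 4.07 = 2.97 points.
Okun's law (growth form): g_Y = g_Y* - β × Δu = 3.23 - 2.4 × (2.97) = 3.23 - 7.128 = -3.898%.
Real GDP in the next year = 11469 × (1 - 3.898/100) = 11469 × 0.96102 ≈ 11022 billion.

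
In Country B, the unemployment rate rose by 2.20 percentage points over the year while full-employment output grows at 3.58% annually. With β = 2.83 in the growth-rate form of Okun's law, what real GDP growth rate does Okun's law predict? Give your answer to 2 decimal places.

-2.65%

Growth-rate Okun's law: g_Y = g_Y* - β × Δu.
g_Y = 3.58 - 2.83 × (2.20) = 3.58 - 6.226 = -2.646%, i.e. -2.65% to 2 d.p.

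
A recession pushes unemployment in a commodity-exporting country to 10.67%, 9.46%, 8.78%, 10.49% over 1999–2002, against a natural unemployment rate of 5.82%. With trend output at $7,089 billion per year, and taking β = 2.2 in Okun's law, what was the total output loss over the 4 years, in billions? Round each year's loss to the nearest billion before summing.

Year 1999: gap = -2.2 × (10.67 - 5.82) = -10.67%, loss ≈ 7089 × 10.67/100 ≈ 756.
Year 2000: gap = -2.2 × (9.46 - 5.82) = -8.008%, loss ≈ 7089 × 8.008/100 ≈ 568.
Year 2001: gap = -2.2 × (8.78 - 5.82) = -6.512%, loss ≈ 7089 × 6.512/100 ≈ 462.
Year 2002: gap = -2.2 × (10.49 - 5.82) = -10.274%, loss ≈ 7089 × 10.274/100 ≈ 728.
Total lost output = 756 + 568 + 462 + 728 = 2514 billion.

$2,514 billion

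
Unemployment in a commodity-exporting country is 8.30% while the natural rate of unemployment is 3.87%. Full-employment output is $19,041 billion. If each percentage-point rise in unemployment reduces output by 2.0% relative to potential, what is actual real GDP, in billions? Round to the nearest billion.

Unemployment gap = 8.3 - 3.87 = 4.43 points, so the output gap is -2 × 4.43 = -8.86%.
Actual GDP = 19041 × (1 - 8.86/100) = 19041 × 0.9114 ≈ 17354 billion.

$17,354 billion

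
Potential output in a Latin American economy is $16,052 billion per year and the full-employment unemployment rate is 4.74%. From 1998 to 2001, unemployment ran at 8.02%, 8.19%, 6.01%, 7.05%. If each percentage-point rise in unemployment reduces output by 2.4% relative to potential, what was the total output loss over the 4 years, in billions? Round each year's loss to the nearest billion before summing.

Year 1998: gap = -2.4 × (8.02 - 4.74) = -7.872%, loss ≈ 16052 × 7.872/100 ≈ 1264.
Year 1999: gap = -2.4 × (8.19 - 4.74) = -8.28%, loss ≈ 16052 × 8.28/100 ≈ 1329.
Year 2000: gap = -2.4 × (6.01 - 4.74) = -3.048%, loss ≈ 16052 × 3.048/100 ≈ 489.
Year 2001: gap = -2.4 × (7.05 - 4.74) = -5.544%, loss ≈ 16052 × 5.544/100 ≈ 890.
Total lost output = 1264 + 1329 + 489 + 890 = 3972 billion.

$3,972 billion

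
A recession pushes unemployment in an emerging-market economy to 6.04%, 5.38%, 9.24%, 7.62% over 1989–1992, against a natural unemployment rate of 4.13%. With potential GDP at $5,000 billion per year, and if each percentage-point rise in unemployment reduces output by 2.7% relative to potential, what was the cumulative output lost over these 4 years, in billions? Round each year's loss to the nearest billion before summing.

$1,588 billion

Year 1989: gap = -2.7 × (6.04 - 4.13) = -5.157%, loss ≈ 5000 × 5.157/100 ≈ 258.
Year 1990: gap = -2.7 × (5.38 - 4.13) = -3.375%, loss ≈ 5000 × 3.375/100 ≈ 169.
Year 1991: gap = -2.7 × (9.24 - 4.13) = -13.797%, loss ≈ 5000 × 13.797/100 ≈ 690.
Year 1992: gap = -2.7 × (7.62 - 4.13) = -9.423%, loss ≈ 5000 × 9.423/100 ≈ 471.
Total lost output = 258 + 169 + 690 + 471 = 1588 billion.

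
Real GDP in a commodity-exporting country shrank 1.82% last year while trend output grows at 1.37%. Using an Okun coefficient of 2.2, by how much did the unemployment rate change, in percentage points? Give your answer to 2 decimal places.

1.45 percentage points

Growth-rate Okun's law: g_Y = g_Y* - β × Δu, so Δu = (g_Y* - g_Y)/β.
Δu = (1.37 + 1.82)/2.2 = 3.19/2.2 = 1.45 percentage points.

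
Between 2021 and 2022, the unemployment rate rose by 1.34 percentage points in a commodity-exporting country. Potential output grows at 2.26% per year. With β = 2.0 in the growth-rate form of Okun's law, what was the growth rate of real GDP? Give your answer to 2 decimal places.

-0.42%

Growth-rate Okun's law: g_Y = g_Y* - β × Δu.
g_Y = 2.26 - 2.0 × (1.34) = 2.26 - 2.68 = -0.42%, i.e. -0.42% to 2 d.p.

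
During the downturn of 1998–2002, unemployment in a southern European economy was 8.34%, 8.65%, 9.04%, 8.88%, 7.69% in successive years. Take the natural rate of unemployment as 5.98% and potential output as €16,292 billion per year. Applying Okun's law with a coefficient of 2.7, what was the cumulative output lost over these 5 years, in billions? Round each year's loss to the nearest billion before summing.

€5,586 billion

Year 1998: gap = -2.7 × (8.34 - 5.98) = -6.372%, loss ≈ 16292 × 6.372/100 ≈ 1038.
Year 1999: gap = -2.7 × (8.65 - 5.98) = -7.209%, loss ≈ 16292 × 7.209/100 ≈ 1174.
Year 2000: gap = -2.7 × (9.04 - 5.98) = -8.262%, loss ≈ 16292 × 8.262/100 ≈ 1346.
Year 2001: gap = -2.7 × (8.88 - 5.98) = -7.83%, loss ≈ 16292 × 7.83/100 ≈ 1276.
Year 2002: gap = -2.7 × (7.69 - 5.98) = -4.617%, loss ≈ 16292 × 4.617/100 ≈ 752.
Total lost output = 1038 + 1174 + 1346 + 1276 + 752 = 5586 billion.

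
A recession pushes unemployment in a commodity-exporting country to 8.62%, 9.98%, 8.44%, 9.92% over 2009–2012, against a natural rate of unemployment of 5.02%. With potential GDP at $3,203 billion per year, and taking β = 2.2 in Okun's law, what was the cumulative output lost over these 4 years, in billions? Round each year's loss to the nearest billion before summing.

$1,190 billion

Year 2009: gap = -2.2 × (8.62 - 5.02) = -7.92%, loss ≈ 3203 × 7.92/100 ≈ 254.
Year 2010: gap = -2.2 × (9.98 - 5.02) = -10.912%, loss ≈ 3203 × 10.912/100 ≈ 350.
Year 2011: gap = -2.2 × (8.44 - 5.02) = -7.524%, loss ≈ 3203 × 7.524/100 ≈ 241.
Year 2012: gap = -2.2 × (9.92 - 5.02) = -10.78%, loss ≈ 3203 × 10.78/100 ≈ 345.
Total lost output = 254 + 350 + 241 + 345 = 1190 billion.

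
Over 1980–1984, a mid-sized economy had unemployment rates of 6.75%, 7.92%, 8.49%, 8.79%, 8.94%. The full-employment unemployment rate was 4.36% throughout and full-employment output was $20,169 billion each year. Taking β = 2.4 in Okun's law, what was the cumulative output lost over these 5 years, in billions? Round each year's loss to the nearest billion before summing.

$9,240 billion

Year 1980: gap = -2.4 × (6.75 - 4.36) = -5.736%, loss ≈ 20169 × 5.736/100 ≈ 1157.
Year 1981: gap = -2.4 × (7.92 - 4.36) = -8.544%, loss ≈ 20169 × 8.544/100 ≈ 1723.
Year 1982: gap = -2.4 × (8.49 - 4.36) = -9.912%, loss ≈ 20169 × 9.912/100 ≈ 1999.
Year 1983: gap = -2.4 × (8.79 - 4.36) = -10.632%, loss ≈ 20169 × 10.632/100 ≈ 2144.
Year 1984: gap = -2.4 × (8.94 - 4.36) = -10.992%, loss ≈ 20169 × 10.992/100 ≈ 2217.
Total lost output = 1157 + 1723 + 1999 + 2144 + 2217 = 9240 billion.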